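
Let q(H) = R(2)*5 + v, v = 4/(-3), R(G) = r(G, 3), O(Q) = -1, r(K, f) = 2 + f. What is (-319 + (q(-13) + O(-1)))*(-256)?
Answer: 227584/3 ≈ 75861.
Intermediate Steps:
R(G) = 5 (R(G) = 2 + 3 = 5)
v = -4/3 (v = 4*(-⅓) = -4/3 ≈ -1.3333)
q(H) = 71/3 (q(H) = 5*5 - 4/3 = 25 - 4/3 = 71/3)
(-319 + (q(-13) + O(-1)))*(-256) = (-319 + (71/3 - 1))*(-256) = (-319 + 68/3)*(-256) = -889/3*(-256) = 227584/3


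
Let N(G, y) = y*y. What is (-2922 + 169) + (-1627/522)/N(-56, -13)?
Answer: -242865781/88218 ≈ -2753.0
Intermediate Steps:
N(G, y) = y²
(-2922 + 169) + (-1627/522)/N(-56, -13) = (-2922 + 169) + (-1627/522)/((-13)²) = -2753 - 1627*1/522/169 = -2753 - 1627/522*1/169 = -2753 - 1627/88218 = -242865781/88218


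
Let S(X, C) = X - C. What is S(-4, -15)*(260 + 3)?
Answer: 2893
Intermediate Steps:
S(-4, -15)*(260 + 3) = (-4 - 1*(-15))*(260 + 3) = (-4 + 15)*263 = 11*263 = 2893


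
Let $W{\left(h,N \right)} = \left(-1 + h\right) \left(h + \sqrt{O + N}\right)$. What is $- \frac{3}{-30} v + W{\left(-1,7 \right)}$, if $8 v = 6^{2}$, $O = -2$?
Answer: $\frac{49}{20} - 2 \sqrt{5} \approx -2.0221$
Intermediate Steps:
$v = \frac{9}{2}$ ($v = \frac{6^{2}}{8} = \frac{1}{8} \cdot 36 = \frac{9}{2} \approx 4.5$)
$W{\left(h,N \right)} = \left(-1 + h\right) \left(h + \sqrt{-2 + N}\right)$
$- \frac{3}{-30} v + W{\left(-1,7 \right)} = - \frac{3}{-30} \cdot \frac{9}{2} - \left(-1 - 1 + 2 \sqrt{-2 + 7}\right) = \left(-3\right) \left(- \frac{1}{30}\right) \frac{9}{2} + \left(1 + 1 - \sqrt{5} - \sqrt{5}\right) = \frac{1}{10} \cdot \frac{9}{2} + \left(2 - 2 \sqrt{5}\right) = \frac{9}{20} + \left(2 - 2 \sqrt{5}\right) = \frac{49}{20} - 2 \sqrt{5}$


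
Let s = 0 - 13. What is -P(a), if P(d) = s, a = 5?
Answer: 13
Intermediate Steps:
s = -13
P(d) = -13
-P(a) = -1*(-13) = 13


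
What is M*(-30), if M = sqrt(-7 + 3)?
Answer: -60*I ≈ -60.0*I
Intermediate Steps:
M = 2*I (M = sqrt(-4) = 2*I ≈ 2.0*I)
M*(-30) = (2*I)*(-30) = -60*I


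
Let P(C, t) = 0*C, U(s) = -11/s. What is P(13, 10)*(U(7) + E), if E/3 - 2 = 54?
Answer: 0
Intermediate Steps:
E = 168 (E = 6 + 3*54 = 6 + 162 = 168)
P(C, t) = 0
P(13, 10)*(U(7) + E) = 0*(-11/7 + 168) = 0*(1165/7) = 0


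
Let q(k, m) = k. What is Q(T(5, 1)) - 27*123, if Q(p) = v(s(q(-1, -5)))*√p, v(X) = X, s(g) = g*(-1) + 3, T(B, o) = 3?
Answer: -3321 + 4*√3 ≈ -3314.1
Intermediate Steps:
s(g) = 3 - g (s(g) = -g + 3 = 3 - g)
Q(p) = 4*√p (Q(p) = (3 - 1*(-1))*√p = (3 + 1)*√p = 4*√p)
Q(T(5, 1)) - 27*123 = 4*√3 - 27*123 = 4*√3 - 3321 = -3321 + 4*√3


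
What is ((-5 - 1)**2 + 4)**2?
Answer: 1600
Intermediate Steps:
((-5 - 1)**2 + 4)**2 = ((-6)**2 + 4)**2 = (36 + 4)**2 = 40**2 = 1600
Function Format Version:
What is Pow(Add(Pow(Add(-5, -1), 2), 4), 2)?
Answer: 1600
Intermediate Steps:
Pow(Add(Pow(Add(-5, -1), 2), 4), 2) = Pow(Add(Pow(-6, 2), 4), 2) = Pow(Add(36, 4), 2) = Pow(40, 2) = 1600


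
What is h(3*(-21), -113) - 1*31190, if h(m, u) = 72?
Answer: -31118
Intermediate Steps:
h(3*(-21), -113) - 1*31190 = 72 - 1*31190 = 72 - 31190 = -31118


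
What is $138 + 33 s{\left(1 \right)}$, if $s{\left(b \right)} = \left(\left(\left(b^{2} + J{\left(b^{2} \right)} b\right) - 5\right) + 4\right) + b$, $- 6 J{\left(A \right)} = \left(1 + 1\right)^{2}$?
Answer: $149$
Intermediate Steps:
$J{\left(A \right)} = - \frac{2}{3}$ ($J{\left(A \right)} = - \frac{\left(1 + 1\right)^{2}}{6} = - \frac{2^{2}}{6} = \left(- \frac{1}{6}\right) 4 = - \frac{2}{3}$)
$s{\left(b \right)} = -1 + b^{2} + \frac{b}{3}$ ($s{\left(b \right)} = \left(\left(\left(b^{2} - \frac{2 b}{3}\right) - 5\right) + 4\right) + b = \left(\left(-5 + b^{2} - \frac{2 b}{3}\right) + 4\right) + b = \left(-1 + b^{2} - \frac{2 b}{3}\right) + b = -1 + b^{2} + \frac{b}{3}$)
$138 + 33 s{\left(1 \right)} = 138 + 33 \left(-1 + 1^{2} + \frac{1}{3} \cdot 1\right) = 138 + 33 \left(-1 + 1 + \frac{1}{3}\right) = 138 + 33 \cdot \frac{1}{3} = 138 + 11 = 149$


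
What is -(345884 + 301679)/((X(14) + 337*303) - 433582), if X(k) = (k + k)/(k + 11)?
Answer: 2312725/1183821 ≈ 1.9536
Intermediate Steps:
X(k) = 2*k/(11 + k) (X(k) = (2*k)/(11 + k) = 2*k/(11 + k))
-(345884 + 301679)/((X(14) + 337*303) - 433582) = -(345884 + 301679)/((2*14/(11 + 14) + 337*303) - 433582) = -647563/((2*14/25 + 102111) - 433582) = -647563/((2*14*(1/25) + 102111) - 433582) = -647563/((28/25 + 102111) - 433582) = -647563/(2552803/25 - 433582) = -647563/(-8286747/25) = -647563*(-25)/8286747 = -1*(-2312725/1183821) = 2312725/1183821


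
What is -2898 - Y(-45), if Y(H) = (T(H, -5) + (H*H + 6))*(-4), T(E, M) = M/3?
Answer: 15658/3 ≈ 5219.3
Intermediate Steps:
T(E, M) = M/3 (T(E, M) = M*(⅓) = M/3)
Y(H) = -52/3 - 4*H² (Y(H) = ((⅓)*(-5) + (H*H + 6))*(-4) = (-5/3 + (H² + 6))*(-4) = (-5/3 + (6 + H²))*(-4) = (13/3 + H²)*(-4) = -52/3 - 4*H²)
-2898 - Y(-45) = -2898 - (-52/3 - 4*(-45)²) = -2898 - (-52/3 - 4*2025) = -2898 - (-52/3 - 8100) = -2898 - 1*(-24352/3) = -2898 + 24352/3 = 15658/3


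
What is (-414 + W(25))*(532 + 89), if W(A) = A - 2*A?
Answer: -272619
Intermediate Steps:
W(A) = -A
(-414 + W(25))*(532 + 89) = (-414 - 1*25)*(532 + 89) = (-414 - 25)*621 = -439*621 = -272619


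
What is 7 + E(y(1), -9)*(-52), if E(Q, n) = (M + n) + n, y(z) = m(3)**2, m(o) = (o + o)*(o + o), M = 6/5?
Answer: 4403/5 ≈ 880.60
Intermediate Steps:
M = 6/5 (M = 6*(1/5) = 6/5 ≈ 1.2000)
m(o) = 4*o**2 (m(o) = (2*o)*(2*o) = 4*o**2)
y(z) = 1296 (y(z) = (4*3**2)**2 = (4*9)**2 = 36**2 = 1296)
E(Q, n) = 6/5 + 2*n (E(Q, n) = (6/5 + n) + n = 6/5 + 2*n)
7 + E(y(1), -9)*(-52) = 7 + (6/5 + 2*(-9))*(-52) = 7 + (6/5 - 18)*(-52) = 7 - 84/5*(-52) = 7 + 4368/5 = 4403/5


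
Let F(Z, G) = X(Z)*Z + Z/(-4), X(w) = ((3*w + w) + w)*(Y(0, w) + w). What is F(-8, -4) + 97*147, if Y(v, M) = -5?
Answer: 10101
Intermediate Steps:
X(w) = 5*w*(-5 + w) (X(w) = ((3*w + w) + w)*(-5 + w) = (4*w + w)*(-5 + w) = (5*w)*(-5 + w) = 5*w*(-5 + w))
F(Z, G) = -Z/4 + 5*Z²*(-5 + Z) (F(Z, G) = (5*Z*(-5 + Z))*Z + Z/(-4) = 5*Z²*(-5 + Z) + Z*(-¼) = 5*Z²*(-5 + Z) - Z/4 = -Z/4 + 5*Z²*(-5 + Z))
F(-8, -4) + 97*147 = (¼)*(-8)*(-1 + 20*(-8)*(-5 - 8)) + 97*147 = (¼)*(-8)*(-1 + 20*(-8)*(-13)) + 14259 = (¼)*(-8)*(-1 + 2080) + 14259 = (¼)*(-8)*2079 + 14259 = -4158 + 14259 = 10101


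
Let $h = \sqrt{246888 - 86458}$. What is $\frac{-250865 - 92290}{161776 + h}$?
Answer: $- \frac{27757121640}{13085656873} + \frac{343155 \sqrt{160430}}{26171313746} \approx -2.1159$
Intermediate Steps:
$h = \sqrt{160430} \approx 400.54$
$\frac{-250865 - 92290}{161776 + h} = \frac{-250865 - 92290}{161776 + \sqrt{160430}} = - \frac{343155}{161776 + \sqrt{160430}}$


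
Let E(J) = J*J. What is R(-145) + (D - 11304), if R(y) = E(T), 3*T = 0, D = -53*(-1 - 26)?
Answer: -9873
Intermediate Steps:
D = 1431 (D = -53*(-27) = -1*(-1431) = 1431)
T = 0 (T = (1/3)*0 = 0)
E(J) = J**2
R(y) = 0 (R(y) = 0**2 = 0)
R(-145) + (D - 11304) = 0 + (1431 - 11304) = 0 - 9873 = -9873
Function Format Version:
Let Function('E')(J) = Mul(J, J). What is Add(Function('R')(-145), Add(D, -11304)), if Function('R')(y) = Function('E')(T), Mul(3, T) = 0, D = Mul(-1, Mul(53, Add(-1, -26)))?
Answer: -9873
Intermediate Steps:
D = 1431 (D = Mul(-1, Mul(53, -27)) = Mul(-1, -1431) = 1431)
T = 0 (T = Mul(Rational(1, 3), 0) = 0)
Function('E')(J) = Pow(J, 2)
Function('R')(y) = 0 (Function('R')(y) = Pow(0, 2) = 0)
Add(Function('R')(-145), Add(D, -11304)) = Add(0, Add(1431, -11304)) = Add(0, -9873) = -9873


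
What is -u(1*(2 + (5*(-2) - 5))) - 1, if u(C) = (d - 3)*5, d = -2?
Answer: 24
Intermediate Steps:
u(C) = -25 (u(C) = (-2 - 3)*5 = -5*5 = -25)
-u(1*(2 + (5*(-2) - 5))) - 1 = -1*(-25) - 1 = 25 - 1 = 24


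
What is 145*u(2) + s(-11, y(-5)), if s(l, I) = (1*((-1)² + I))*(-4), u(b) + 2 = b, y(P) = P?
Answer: 16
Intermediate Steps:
u(b) = -2 + b
s(l, I) = -4 - 4*I (s(l, I) = (1*(1 + I))*(-4) = (1 + I)*(-4) = -4 - 4*I)
145*u(2) + s(-11, y(-5)) = 145*(-2 + 2) + (-4 - 4*(-5)) = 145*0 + (-4 + 20) = 0 + 16 = 16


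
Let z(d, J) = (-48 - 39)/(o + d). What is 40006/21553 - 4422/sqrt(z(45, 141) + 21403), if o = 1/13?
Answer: 40006/21553 - 4422*sqrt(7349041822)/12541027 ≈ -28.371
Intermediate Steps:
o = 1/13 ≈ 0.076923
z(d, J) = -87/(1/13 + d) (z(d, J) = (-48 - 39)/(1/13 + d) = -87/(1/13 + d))
40006/21553 - 4422/sqrt(z(45, 141) + 21403) = 40006/21553 - 4422/sqrt(-1131/(1 + 13*45) + 21403) = 40006*(1/21553) - 4422/sqrt(-1131/(1 + 585) + 21403) = 40006/21553 - 4422/sqrt(-1131/586 + 21403) = 40006/21553 - 4422*sqrt(7349041822)/12541027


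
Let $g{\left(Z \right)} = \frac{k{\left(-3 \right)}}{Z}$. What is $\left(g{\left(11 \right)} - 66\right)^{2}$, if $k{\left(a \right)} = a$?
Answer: $\frac{531441}{121} \approx 4392.1$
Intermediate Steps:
$g{\left(Z \right)} = - \frac{3}{Z}$
$\left(g{\left(11 \right)} - 66\right)^{2} = \left(- \frac{3}{11} - 66\right)^{2} = \left(- \frac{729}{11}\right)^{2} = \frac{531441}{121}$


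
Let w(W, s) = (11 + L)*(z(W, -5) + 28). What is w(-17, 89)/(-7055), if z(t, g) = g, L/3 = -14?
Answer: 713/7055 ≈ 0.10106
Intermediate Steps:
L = -42 (L = 3*(-14) = -42)
w(W, s) = -713 (w(W, s) = (11 - 42)*(-5 + 28) = -31*23 = -713)
w(-17, 89)/(-7055) = -713/(-7055) = -713*(-1/7055) = 713/7055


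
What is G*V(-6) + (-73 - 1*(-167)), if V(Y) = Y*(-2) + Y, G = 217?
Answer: 1396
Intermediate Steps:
V(Y) = -Y (V(Y) = -2*Y + Y = -Y)
G*V(-6) + (-73 - 1*(-167)) = 217*(-1*(-6)) + (-73 - 1*(-167)) = 217*6 + (-73 + 167) = 1302 + 94 = 1396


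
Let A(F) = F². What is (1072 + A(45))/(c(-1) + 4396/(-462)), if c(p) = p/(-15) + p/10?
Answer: -1022010/3151 ≈ -324.34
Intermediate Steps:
c(p) = p/30 (c(p) = p*(-1/15) + p*(⅒) = -p/15 + p/10 = p/30)
(1072 + A(45))/(c(-1) + 4396/(-462)) = (1072 + 45²)/((1/30)*(-1) + 4396/(-462)) = (1072 + 2025)/(-1/30 + 4396*(-1/462)) = 3097/(-1/30 - 314/33) = 3097/(-3151/330) = 3097*(-330/3151) = -1022010/3151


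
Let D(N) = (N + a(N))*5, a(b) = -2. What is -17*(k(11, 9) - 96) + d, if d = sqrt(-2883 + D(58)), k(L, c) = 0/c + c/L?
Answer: 17799/11 + I*sqrt(2603) ≈ 1618.1 + 51.02*I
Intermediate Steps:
k(L, c) = c/L (k(L, c) = 0 + c/L = c/L)
D(N) = -10 + 5*N (D(N) = (N - 2)*5 = (-2 + N)*5 = -10 + 5*N)
d = I*sqrt(2603) (d = sqrt(-2883 + (-10 + 5*58)) = sqrt(-2883 + (-10 + 290)) = sqrt(-2883 + 280) = sqrt(-2603) = I*sqrt(2603) ≈ 51.02*I)
-17*(k(11, 9) - 96) + d = -17*(9/11 - 96) + I*sqrt(2603) = -17*(-1047/11) + I*sqrt(2603) = 17799/11 + I*sqrt(2603)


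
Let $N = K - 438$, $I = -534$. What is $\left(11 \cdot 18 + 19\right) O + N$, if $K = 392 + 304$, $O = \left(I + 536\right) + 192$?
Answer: $42356$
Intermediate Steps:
$O = 194$ ($O = \left(-534 + 536\right) + 192 = 2 + 192 = 194$)
$K = 696$
$N = 258$ ($N = 696 - 438 = 258$)
$\left(11 \cdot 18 + 19\right) O + N = \left(11 \cdot 18 + 19\right) 194 + 258 = \left(198 + 19\right) 194 + 258 = 217 \cdot 194 + 258 = 42098 + 258 = 42356$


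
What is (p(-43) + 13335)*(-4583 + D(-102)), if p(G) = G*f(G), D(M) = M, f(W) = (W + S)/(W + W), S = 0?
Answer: -124747495/2 ≈ -6.2374e+7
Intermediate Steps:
f(W) = ½ (f(W) = (W + 0)/(W + W) = W/((2*W)) = W*(1/(2*W)) = ½)
p(G) = G/2 (p(G) = G*(½) = G/2)
(p(-43) + 13335)*(-4583 + D(-102)) = ((½)*(-43) + 13335)*(-4583 - 102) = (-43/2 + 13335)*(-4685) = (26627/2)*(-4685) = -124747495/2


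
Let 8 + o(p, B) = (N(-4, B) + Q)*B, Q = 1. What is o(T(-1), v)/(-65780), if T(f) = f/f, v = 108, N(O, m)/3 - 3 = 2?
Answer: -86/3289 ≈ -0.026148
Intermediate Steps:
N(O, m) = 15 (N(O, m) = 9 + 3*2 = 9 + 6 = 15)
T(f) = 1
o(p, B) = -8 + 16*B (o(p, B) = -8 + (15 + 1)*B = -8 + 16*B)
o(T(-1), v)/(-65780) = (-8 + 16*108)/(-65780) = (-8 + 1728)*(-1/65780) = 1720*(-1/65780) = -86/3289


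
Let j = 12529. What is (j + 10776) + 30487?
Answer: 53792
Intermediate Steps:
(j + 10776) + 30487 = (12529 + 10776) + 30487 = 23305 + 30487 = 53792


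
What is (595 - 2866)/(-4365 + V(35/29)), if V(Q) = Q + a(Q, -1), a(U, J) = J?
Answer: 21953/42193 ≈ 0.52030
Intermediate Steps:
V(Q) = -1 + Q (V(Q) = Q - 1 = -1 + Q)
(595 - 2866)/(-4365 + V(35/29)) = (595 - 2866)/(-4365 + (-1 + 35/29)) = -2271/(-4365 + (-1 + 35*(1/29))) = -2271/(-4365 + (-1 + 35/29)) = -2271/(-4365 + 6/29) = -2271/(-126579/29) = -2271*(-29/126579) = 21953/42193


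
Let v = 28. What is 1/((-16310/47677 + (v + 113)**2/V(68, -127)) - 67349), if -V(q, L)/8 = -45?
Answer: -272440/18333609261 ≈ -1.4860e-5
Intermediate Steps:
V(q, L) = 360 (V(q, L) = -8*(-45) = 360)
1/((-16310/47677 + (v + 113)**2/V(68, -127)) - 67349) = 1/((-16310/47677 + (28 + 113)**2/360) - 67349) = 1/((-16310*1/47677 + 141**2*(1/360)) - 67349) = 1/((-2330/6811 + 19881*(1/360)) - 67349) = 1/((-2330/6811 + 2209/40) - 67349) = 1/(14952299/272440 - 67349) = 1/(-18333609261/272440) = -272440/18333609261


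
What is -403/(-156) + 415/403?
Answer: 17473/4836 ≈ 3.6131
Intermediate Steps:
-403/(-156) + 415/403 = -403*(-1/156) + 415*(1/403) = 31/12 + 415/403 = 17473/4836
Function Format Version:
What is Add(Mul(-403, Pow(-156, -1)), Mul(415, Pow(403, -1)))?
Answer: Rational(17473, 4836) ≈ 3.6131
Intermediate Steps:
Add(Mul(-403, Pow(-156, -1)), Mul(415, Pow(403, -1))) = Add(Mul(-403, Rational(-1, 156)), Mul(415, Rational(1, 403))) = Add(Rational(31, 12), Rational(415, 403)) = Rational(17473, 4836)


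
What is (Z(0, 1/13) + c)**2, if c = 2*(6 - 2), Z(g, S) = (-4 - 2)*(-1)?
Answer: 196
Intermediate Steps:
Z(g, S) = 6 (Z(g, S) = -6*(-1) = 6)
c = 8 (c = 2*4 = 8)
(Z(0, 1/13) + c)**2 = (6 + 8)**2 = 14**2 = 196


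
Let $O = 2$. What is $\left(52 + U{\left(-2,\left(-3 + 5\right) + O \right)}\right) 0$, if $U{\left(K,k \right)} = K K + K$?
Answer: $0$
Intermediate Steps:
$U{\left(K,k \right)} = K + K^{2}$ ($U{\left(K,k \right)} = K^{2} + K = K + K^{2}$)
$\left(52 + U{\left(-2,\left(-3 + 5\right) + O \right)}\right) 0 = \left(52 - 2 \left(1 - 2\right)\right) 0 = \left(52 - -2\right) 0 = \left(52 + 2\right) 0 = 54 \cdot 0 = 0$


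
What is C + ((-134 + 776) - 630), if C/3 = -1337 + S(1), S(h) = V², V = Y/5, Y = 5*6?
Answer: -3891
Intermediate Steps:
Y = 30
V = 6 (V = 30/5 = 30*(⅕) = 6)
S(h) = 36 (S(h) = 6² = 36)
C = -3903 (C = 3*(-1337 + 36) = 3*(-1301) = -3903)
C + ((-134 + 776) - 630) = -3903 + ((-134 + 776) - 630) = -3903 + (642 - 630) = -3903 + 12 = -3891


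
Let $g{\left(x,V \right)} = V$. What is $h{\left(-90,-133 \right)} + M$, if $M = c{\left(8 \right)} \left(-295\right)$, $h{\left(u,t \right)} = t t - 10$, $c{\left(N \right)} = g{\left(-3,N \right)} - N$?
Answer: $17679$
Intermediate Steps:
$c{\left(N \right)} = 0$ ($c{\left(N \right)} = N - N = 0$)
$h{\left(u,t \right)} = -10 + t^{2}$ ($h{\left(u,t \right)} = t^{2} - 10 = -10 + t^{2}$)
$M = 0$ ($M = 0 \left(-295\right) = 0$)
$h{\left(-90,-133 \right)} + M = \left(-10 + \left(-133\right)^{2}\right) + 0 = \left(-10 + 17689\right) + 0 = 17679 + 0 = 17679$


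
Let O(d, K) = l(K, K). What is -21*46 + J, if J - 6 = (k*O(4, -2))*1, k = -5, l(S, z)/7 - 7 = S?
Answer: -1135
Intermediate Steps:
l(S, z) = 49 + 7*S
O(d, K) = 49 + 7*K
J = -169 (J = 6 - 5*(49 + 7*(-2))*1 = 6 - 5*(49 - 14)*1 = 6 - 5*35*1 = 6 - 175*1 = 6 - 175 = -169)
-21*46 + J = -21*46 - 169 = -966 - 169 = -1135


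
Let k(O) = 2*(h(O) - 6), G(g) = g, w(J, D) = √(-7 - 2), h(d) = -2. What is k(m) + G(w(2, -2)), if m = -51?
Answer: -16 + 3*I ≈ -16.0 + 3.0*I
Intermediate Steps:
w(J, D) = 3*I (w(J, D) = √(-9) = 3*I)
k(O) = -16 (k(O) = 2*(-2 - 6) = 2*(-8) = -16)
k(m) + G(w(2, -2)) = -16 + 3*I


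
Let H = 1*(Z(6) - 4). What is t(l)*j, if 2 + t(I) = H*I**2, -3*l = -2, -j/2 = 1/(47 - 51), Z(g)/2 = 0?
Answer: -17/9 ≈ -1.8889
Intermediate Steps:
Z(g) = 0 (Z(g) = 2*0 = 0)
j = 1/2 (j = -2/(47 - 51) = -2/(-4) = -2*(-1/4) = 1/2 ≈ 0.50000)
l = 2/3 (l = -1/3*(-2) = 2/3 ≈ 0.66667)
H = -4 (H = 1*(0 - 4) = 1*(-4) = -4)
t(I) = -2 - 4*I**2
t(l)*j = (-2 - 4*(2/3)**2)*(1/2) = (-2 - 4*4/9)*(1/2) = (-2 - 16/9)*(1/2) = -34/9*1/2 = -17/9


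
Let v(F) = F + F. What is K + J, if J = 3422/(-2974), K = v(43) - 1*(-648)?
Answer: 1089747/1487 ≈ 732.85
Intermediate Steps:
v(F) = 2*F
K = 734 (K = 2*43 - 1*(-648) = 86 + 648 = 734)
J = -1711/1487 (J = 3422*(-1/2974) = -1711/1487 ≈ -1.1506)
K + J = 734 - 1711/1487 = 1089747/1487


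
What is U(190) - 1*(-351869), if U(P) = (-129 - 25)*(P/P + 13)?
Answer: 349713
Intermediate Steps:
U(P) = -2156 (U(P) = -154*(1 + 13) = -154*14 = -2156)
U(190) - 1*(-351869) = -2156 - 1*(-351869) = -2156 + 351869 = 349713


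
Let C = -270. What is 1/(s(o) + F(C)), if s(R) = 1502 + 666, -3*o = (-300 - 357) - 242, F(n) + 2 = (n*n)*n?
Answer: -1/19680834 ≈ -5.0811e-8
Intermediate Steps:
F(n) = -2 + n**3 (F(n) = -2 + (n*n)*n = -2 + n**2*n = -2 + n**3)
o = 899/3 (o = -((-300 - 357) - 242)/3 = -(-657 - 242)/3 = -1/3*(-899) = 899/3 ≈ 299.67)
s(R) = 2168
1/(s(o) + F(C)) = 1/(2168 + (-2 + (-270)**3)) = 1/(2168 + (-2 - 19683000)) = 1/(2168 - 19683002) = 1/(-19680834) = -1/19680834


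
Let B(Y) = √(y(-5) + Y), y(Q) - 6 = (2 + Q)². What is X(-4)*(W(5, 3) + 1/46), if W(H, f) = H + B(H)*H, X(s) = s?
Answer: -462/23 - 40*√5 ≈ -109.53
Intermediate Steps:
y(Q) = 6 + (2 + Q)²
B(Y) = √(15 + Y) (B(Y) = √((6 + (2 - 5)²) + Y) = √((6 + (-3)²) + Y) = √((6 + 9) + Y) = √(15 + Y))
W(H, f) = H + H*√(15 + H) (W(H, f) = H + √(15 + H)*H = H + H*√(15 + H))
X(-4)*(W(5, 3) + 1/46) = -4*(5*(1 + √(15 + 5)) + 1/46) = -4*(5*(1 + √20) + 1/46) = -4*(5*(1 + 2*√5) + 1/46) = -4*((5 + 10*√5) + 1/46) = -4*(231/46 + 10*√5) = -462/23 - 40*√5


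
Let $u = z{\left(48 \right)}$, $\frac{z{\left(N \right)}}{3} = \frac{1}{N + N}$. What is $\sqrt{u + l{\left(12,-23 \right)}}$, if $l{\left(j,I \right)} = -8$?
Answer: $\frac{i \sqrt{510}}{8} \approx 2.8229 i$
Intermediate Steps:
$z{\left(N \right)} = \frac{3}{2 N}$ ($z{\left(N \right)} = \frac{3}{N + N} = \frac{3}{2 N}$)
$u = \frac{1}{32}$ ($u = \frac{3}{2 \cdot 48} = \frac{3}{2} \cdot \frac{1}{48} = \frac{1}{32} \approx 0.03125$)
$\sqrt{u + l{\left(12,-23 \right)}} = \sqrt{\frac{1}{32} - 8} = \sqrt{- \frac{255}{32}} = \frac{i \sqrt{510}}{8}$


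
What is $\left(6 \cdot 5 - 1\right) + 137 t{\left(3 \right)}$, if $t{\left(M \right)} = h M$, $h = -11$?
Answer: $-4492$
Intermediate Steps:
$t{\left(M \right)} = - 11 M$
$\left(6 \cdot 5 - 1\right) + 137 t{\left(3 \right)} = \left(6 \cdot 5 - 1\right) + 137 \left(\left(-11\right) 3\right) = \left(30 - 1\right) + 137 \left(-33\right) = 29 - 4521 = -4492$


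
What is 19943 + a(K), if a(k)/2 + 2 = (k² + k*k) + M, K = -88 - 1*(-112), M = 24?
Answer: 22291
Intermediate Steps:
K = 24 (K = -88 + 112 = 24)
a(k) = 44 + 4*k² (a(k) = -4 + 2*((k² + k*k) + 24) = -4 + 2*((k² + k²) + 24) = -4 + 2*(2*k² + 24) = -4 + 2*(24 + 2*k²) = -4 + (48 + 4*k²) = 44 + 4*k²)
19943 + a(K) = 19943 + (44 + 4*24²) = 19943 + (44 + 4*576) = 19943 + (44 + 2304) = 19943 + 2348 = 22291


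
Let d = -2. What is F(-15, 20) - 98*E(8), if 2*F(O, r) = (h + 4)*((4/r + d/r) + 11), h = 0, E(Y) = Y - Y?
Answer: 111/5 ≈ 22.200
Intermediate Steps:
E(Y) = 0
F(O, r) = 22 + 4/r (F(O, r) = ((0 + 4)*((4/r - 2/r) + 11))/2 = (4*(2/r + 11))/2 = (4*(11 + 2/r))/2 = (44 + 8/r)/2 = 22 + 4/r)
F(-15, 20) - 98*E(8) = (22 + 4/20) - 98*0 = (22 + 4*(1/20)) + 0 = (22 + ⅕) + 0 = 111/5 + 0 = 111/5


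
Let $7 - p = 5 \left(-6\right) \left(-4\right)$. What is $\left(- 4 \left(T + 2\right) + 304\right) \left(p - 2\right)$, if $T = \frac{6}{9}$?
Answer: $- \frac{101200}{3} \approx -33733.0$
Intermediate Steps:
$T = \frac{2}{3}$ ($T = 6 \cdot \frac{1}{9} = \frac{2}{3} \approx 0.66667$)
$p = -113$ ($p = 7 - 5 \left(-6\right) \left(-4\right) = 7 - \left(-30\right) \left(-4\right) = 7 - 120 = -113$)
$\left(- 4 \left(T + 2\right) + 304\right) \left(p - 2\right) = \left(- 4 \left(\frac{2}{3} + 2\right) + 304\right) \left(-113 - 2\right) = \left(\left(-4\right) \frac{8}{3} + 304\right) \left(-115\right) = \left(- \frac{32}{3} + 304\right) \left(-115\right) = \frac{880}{3} \left(-115\right) = - \frac{101200}{3}$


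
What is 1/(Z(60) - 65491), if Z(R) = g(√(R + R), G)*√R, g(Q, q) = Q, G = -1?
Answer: -65491/4289063881 - 60*√2/4289063881 ≈ -1.5289e-5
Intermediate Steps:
Z(R) = R*√2 (Z(R) = √(R + R)*√R = √(2*R)*√R = (√2*√R)*√R = R*√2)
1/(Z(60) - 65491) = 1/(60*√2 - 65491) = 1/(-65491 + 60*√2)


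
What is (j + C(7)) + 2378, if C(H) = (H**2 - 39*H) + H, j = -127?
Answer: 2034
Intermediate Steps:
C(H) = H**2 - 38*H
(j + C(7)) + 2378 = (-127 + 7*(-38 + 7)) + 2378 = (-127 + 7*(-31)) + 2378 = (-127 - 217) + 2378 = -344 + 2378 = 2034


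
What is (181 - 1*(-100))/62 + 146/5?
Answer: 10457/310 ≈ 33.732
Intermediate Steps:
(181 - 1*(-100))/62 + 146/5 = (181 + 100)*(1/62) + 146*(⅕) = 281*(1/62) + 146/5 = 281/62 + 146/5 = 10457/310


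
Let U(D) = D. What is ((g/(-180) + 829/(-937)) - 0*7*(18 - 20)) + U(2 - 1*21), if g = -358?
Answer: -1509157/84330 ≈ -17.896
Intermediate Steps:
((g/(-180) + 829/(-937)) - 0*7*(18 - 20)) + U(2 - 1*21) = ((-358/(-180) + 829/(-937)) - 0*7*(18 - 20)) + (2 - 1*21) = ((-358*(-1/180) + 829*(-1/937)) - 0*(-2)) + (2 - 21) = ((179/90 - 829/937) - 1*0) - 19 = (93113/84330 + 0) - 19 = 93113/84330 - 19 = -1509157/84330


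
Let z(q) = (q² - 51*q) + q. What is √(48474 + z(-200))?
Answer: √98474 ≈ 313.81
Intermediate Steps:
z(q) = q² - 50*q
√(48474 + z(-200)) = √(48474 - 200*(-50 - 200)) = √(48474 - 200*(-250)) = √(48474 + 50000) = √98474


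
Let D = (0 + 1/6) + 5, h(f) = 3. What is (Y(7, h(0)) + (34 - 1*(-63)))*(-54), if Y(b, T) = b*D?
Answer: -7191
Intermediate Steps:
D = 31/6 (D = (0 + 1/6) + 5 = 1/6 + 5 = 31/6 ≈ 5.1667)
Y(b, T) = 31*b/6 (Y(b, T) = b*(31/6) = 31*b/6)
(Y(7, h(0)) + (34 - 1*(-63)))*(-54) = ((31/6)*7 + (34 - 1*(-63)))*(-54) = (217/6 + (34 + 63))*(-54) = (217/6 + 97)*(-54) = (799/6)*(-54) = -7191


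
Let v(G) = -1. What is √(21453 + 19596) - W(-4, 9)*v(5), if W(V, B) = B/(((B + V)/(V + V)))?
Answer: -72/5 + 3*√4561 ≈ 188.21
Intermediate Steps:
W(V, B) = 2*B*V/(B + V) (W(V, B) = B/(((B + V)/((2*V)))) = B/(((B + V)*(1/(2*V)))) = B/(((B + V)/(2*V))) = B*(2*V/(B + V)) = 2*B*V/(B + V))
√(21453 + 19596) - W(-4, 9)*v(5) = √(21453 + 19596) - 2*9*(-4)/(9 - 4)*(-1) = √41049 - 2*9*(-4)/5*(-1) = 3*√4561 - 2*9*(-4)*(⅕)*(-1) = 3*√4561 - (-72)*(-1)/5 = 3*√4561 - 1*72/5 = 3*√4561 - 72/5 = -72/5 + 3*√4561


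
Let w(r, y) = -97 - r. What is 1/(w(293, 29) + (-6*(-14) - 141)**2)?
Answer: 1/2859 ≈ 0.00034977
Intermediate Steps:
1/(w(293, 29) + (-6*(-14) - 141)**2) = 1/((-97 - 1*293) + (-6*(-14) - 141)**2) = 1/((-97 - 293) + (84 - 141)**2) = 1/(-390 + (-57)**2) = 1/(-390 + 3249) = 1/2859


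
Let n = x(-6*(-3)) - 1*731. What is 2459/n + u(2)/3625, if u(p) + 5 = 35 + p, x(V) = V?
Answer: -8891059/2584625 ≈ -3.4400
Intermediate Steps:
u(p) = 30 + p (u(p) = -5 + (35 + p) = 30 + p)
n = -713 (n = -6*(-3) - 1*731 = 18 - 731 = -713)
2459/n + u(2)/3625 = 2459/(-713) + (30 + 2)/3625 = 2459*(-1/713) + 32*(1/3625) = -2459/713 + 32/3625 = -8891059/2584625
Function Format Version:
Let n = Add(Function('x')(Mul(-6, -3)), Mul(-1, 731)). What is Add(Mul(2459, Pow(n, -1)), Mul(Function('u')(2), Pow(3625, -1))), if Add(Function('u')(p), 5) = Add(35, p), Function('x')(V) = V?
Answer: Rational(-8891059, 2584625) ≈ -3.4400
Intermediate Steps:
Function('u')(p) = Add(30, p) (Function('u')(p) = Add(-5, Add(35, p)) = Add(30, p))
n = -713 (n = Add(Mul(-6, -3), Mul(-1, 731)) = Add(18, -731) = -713)
Add(Mul(2459, Pow(n, -1)), Mul(Function('u')(2), Pow(3625, -1))) = Add(Mul(2459, Pow(-713, -1)), Mul(Add(30, 2), Pow(3625, -1))) = Add(Mul(2459, Rational(-1, 713)), Mul(32, Rational(1, 3625))) = Add(Rational(-2459, 713), Rational(32, 3625)) = Rational(-8891059, 2584625)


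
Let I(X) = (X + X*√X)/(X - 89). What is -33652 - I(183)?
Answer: -3163471/94 - 183*√183/94 ≈ -33680.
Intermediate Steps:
I(X) = (X + X^(3/2))/(-89 + X)
-33652 - I(183) = -33652 - (183 + 183^(3/2))/(-89 + 183) = -33652 - (183 + 183*√183)/94 = -33652 - (183/94 + 183*√183/94) = -33652 + (-183/94 - 183*√183/94) = -3163471/94 - 183*√183/94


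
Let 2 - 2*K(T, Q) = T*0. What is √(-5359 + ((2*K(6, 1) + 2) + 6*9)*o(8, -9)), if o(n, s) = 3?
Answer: I*√5185 ≈ 72.007*I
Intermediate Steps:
K(T, Q) = 1 (K(T, Q) = 1 - T*0/2 = 1 - ½*0 = 1 + 0 = 1)
√(-5359 + ((2*K(6, 1) + 2) + 6*9)*o(8, -9)) = √(-5359 + ((2*1 + 2) + 6*9)*3) = √(-5359 + ((2 + 2) + 54)*3) = √(-5359 + (4 + 54)*3) = √(-5359 + 58*3) = √(-5359 + 174) = √(-5185) = I*√5185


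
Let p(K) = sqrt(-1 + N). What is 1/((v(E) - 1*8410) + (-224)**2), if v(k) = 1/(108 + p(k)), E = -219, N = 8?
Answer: 486866370/20334465320149 + sqrt(7)/20334465320149 ≈ 2.3943e-5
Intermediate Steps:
p(K) = sqrt(7) (p(K) = sqrt(-1 + 8) = sqrt(7))
v(k) = 1/(108 + sqrt(7))
1/((v(E) - 1*8410) + (-224)**2) = 1/(((108/11657 - sqrt(7)/11657) - 1*8410) + (-224)**2) = 1/(((108/11657 - sqrt(7)/11657) - 8410) + 50176) = 1/((-98035262/11657 - sqrt(7)/11657) + 50176) = 1/(486866370/11657 - sqrt(7)/11657)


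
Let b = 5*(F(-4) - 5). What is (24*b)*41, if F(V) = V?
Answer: -44280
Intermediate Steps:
b = -45 (b = 5*(-4 - 5) = 5*(-9) = -45)
(24*b)*41 = (24*(-45))*41 = -1080*41 = -44280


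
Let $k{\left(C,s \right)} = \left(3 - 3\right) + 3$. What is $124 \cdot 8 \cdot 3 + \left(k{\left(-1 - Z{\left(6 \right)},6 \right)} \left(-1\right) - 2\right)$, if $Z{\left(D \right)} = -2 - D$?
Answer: $2971$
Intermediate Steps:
$k{\left(C,s \right)} = 3$ ($k{\left(C,s \right)} = 0 + 3 = 3$)
$124 \cdot 8 \cdot 3 + \left(k{\left(-1 - Z{\left(6 \right)},6 \right)} \left(-1\right) - 2\right) = 124 \cdot 8 \cdot 3 + \left(3 \left(-1\right) - 2\right) = 124 \cdot 24 - 5 = 2976 - 5 = 2971$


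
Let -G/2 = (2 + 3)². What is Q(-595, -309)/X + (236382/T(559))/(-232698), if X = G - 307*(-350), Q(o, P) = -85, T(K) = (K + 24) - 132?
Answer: -1143596821/375709536840 ≈ -0.0030438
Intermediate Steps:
T(K) = -108 + K (T(K) = (24 + K) - 132 = -108 + K)
G = -50 (G = -2*(2 + 3)² = -2*5² = -2*25 = -50)
X = 107400 (X = -50 - 307*(-350) = -50 + 107450 = 107400)
Q(-595, -309)/X + (236382/T(559))/(-232698) = -85/107400 + (236382/(-108 + 559))/(-232698) = -85*1/107400 + (236382/451)*(-1/232698) = -17/21480 + (236382*(1/451))*(-1/232698) = -17/21480 + (236382/451)*(-1/232698) = -17/21480 - 39397/17491133 = -1143596821/375709536840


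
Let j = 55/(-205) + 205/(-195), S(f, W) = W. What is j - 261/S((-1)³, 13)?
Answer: -34213/1599 ≈ -21.396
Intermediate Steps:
j = -2110/1599 (j = 55*(-1/205) + 205*(-1/195) = -11/41 - 41/39 = -2110/1599 ≈ -1.3196)
j - 261/S((-1)³, 13) = -2110/1599 - 261/13 = -34213/1599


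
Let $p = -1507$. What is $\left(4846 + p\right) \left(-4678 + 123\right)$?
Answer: $-15209145$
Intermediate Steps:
$\left(4846 + p\right) \left(-4678 + 123\right) = \left(4846 - 1507\right) \left(-4678 + 123\right) = 3339 \left(-4555\right) = -15209145$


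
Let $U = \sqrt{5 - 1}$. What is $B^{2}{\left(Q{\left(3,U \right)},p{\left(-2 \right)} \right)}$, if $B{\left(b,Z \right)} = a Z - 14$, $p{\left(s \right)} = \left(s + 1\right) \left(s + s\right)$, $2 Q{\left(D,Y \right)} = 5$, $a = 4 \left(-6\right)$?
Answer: $12100$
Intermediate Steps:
$U = 2$ ($U = \sqrt{4} = 2$)
$a = -24$
$Q{\left(D,Y \right)} = \frac{5}{2}$ ($Q{\left(D,Y \right)} = \frac{1}{2} \cdot 5 = \frac{5}{2}$)
$p{\left(s \right)} = 2 s \left(1 + s\right)$ ($p{\left(s \right)} = \left(1 + s\right) 2 s = 2 s \left(1 + s\right)$)
$B{\left(b,Z \right)} = -14 - 24 Z$ ($B{\left(b,Z \right)} = - 24 Z - 14 = -14 - 24 Z$)
$B^{2}{\left(Q{\left(3,U \right)},p{\left(-2 \right)} \right)} = \left(-14 - 24 \cdot 2 \left(-2\right) \left(1 - 2\right)\right)^{2} = \left(-14 - 24 \cdot 2 \left(-2\right) \left(-1\right)\right)^{2} = \left(-14 - 96\right)^{2} = \left(-110\right)^{2} = 12100$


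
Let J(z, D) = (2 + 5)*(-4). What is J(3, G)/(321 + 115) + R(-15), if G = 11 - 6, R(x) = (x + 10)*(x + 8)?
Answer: 3808/109 ≈ 34.936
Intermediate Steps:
R(x) = (8 + x)*(10 + x) (R(x) = (10 + x)*(8 + x) = (8 + x)*(10 + x))
G = 5
J(z, D) = -28 (J(z, D) = 7*(-4) = -28)
J(3, G)/(321 + 115) + R(-15) = -28/(321 + 115) + (80 + (-15)² + 18*(-15)) = -28/436 + (80 + 225 - 270) = -28*1/436 + 35 = -7/109 + 35 = 3808/109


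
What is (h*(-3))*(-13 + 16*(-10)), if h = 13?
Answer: 6747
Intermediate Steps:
(h*(-3))*(-13 + 16*(-10)) = (13*(-3))*(-13 + 16*(-10)) = -39*(-13 - 160) = -39*(-173) = 6747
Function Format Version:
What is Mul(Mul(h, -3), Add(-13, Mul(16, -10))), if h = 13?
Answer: 6747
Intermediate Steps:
Mul(Mul(h, -3), Add(-13, Mul(16, -10))) = Mul(Mul(13, -3), Add(-13, Mul(16, -10))) = Mul(-39, Add(-13, -160)) = Mul(-39, -173) = 6747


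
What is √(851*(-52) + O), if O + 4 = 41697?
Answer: I*√2559 ≈ 50.587*I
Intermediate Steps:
O = 41693 (O = -4 + 41697 = 41693)
√(851*(-52) + O) = √(851*(-52) + 41693) = √(-44252 + 41693) = √(-2559) = I*√2559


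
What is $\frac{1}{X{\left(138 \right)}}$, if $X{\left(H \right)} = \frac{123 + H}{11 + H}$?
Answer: $\frac{149}{261} \approx 0.57088$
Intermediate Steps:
$X{\left(H \right)} = \frac{123 + H}{11 + H}$
$\frac{1}{X{\left(138 \right)}} = \frac{1}{\frac{1}{11 + 138} \left(123 + 138\right)} = \frac{1}{\frac{1}{149} \cdot 261} = \frac{1}{\frac{261}{149}} = \frac{149}{261}$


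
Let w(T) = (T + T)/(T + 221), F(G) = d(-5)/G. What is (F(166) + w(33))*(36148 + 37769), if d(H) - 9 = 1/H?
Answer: 1218817413/52705 ≈ 23125.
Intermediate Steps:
d(H) = 9 + 1/H
F(G) = 44/(5*G) (F(G) = (9 + 1/(-5))/G = (9 - 1/5)/G = 44/(5*G))
w(T) = 2*T/(221 + T) (w(T) = (2*T)/(221 + T) = 2*T/(221 + T))
(F(166) + w(33))*(36148 + 37769) = ((44/5)/166 + 2*33/(221 + 33))*(36148 + 37769) = ((44/5)*(1/166) + 2*33/254)*73917 = (22/415 + 2*33*(1/254))*73917 = (22/415 + 33/127)*73917 = (16489/52705)*73917 = 1218817413/52705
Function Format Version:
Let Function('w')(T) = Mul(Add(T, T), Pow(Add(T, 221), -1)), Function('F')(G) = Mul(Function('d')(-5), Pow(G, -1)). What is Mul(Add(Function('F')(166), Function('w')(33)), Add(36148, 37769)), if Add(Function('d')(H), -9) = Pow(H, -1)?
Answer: Rational(1218817413, 52705) ≈ 23125.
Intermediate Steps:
Function('d')(H) = Add(9, Pow(H, -1))
Function('F')(G) = Mul(Rational(44, 5), Pow(G, -1)) (Function('F')(G) = Mul(Add(9, Pow(-5, -1)), Pow(G, -1)) = Mul(Add(9, Rational(-1, 5)), Pow(G, -1)) = Mul(Rational(44, 5), Pow(G, -1)))
Function('w')(T) = Mul(2, T, Pow(Add(221, T), -1)) (Function('w')(T) = Mul(Mul(2, T), Pow(Add(221, T), -1)) = Mul(2, T, Pow(Add(221, T), -1)))
Mul(Add(Function('F')(166), Function('w')(33)), Add(36148, 37769)) = Mul(Add(Mul(Rational(44, 5), Pow(166, -1)), Mul(2, 33, Pow(Add(221, 33), -1))), Add(36148, 37769)) = Mul(Add(Mul(Rational(44, 5), Rational(1, 166)), Mul(2, 33, Pow(254, -1))), 73917) = Mul(Add(Rational(22, 415), Mul(2, 33, Rational(1, 254))), 73917) = Mul(Add(Rational(22, 415), Rational(33, 127)), 73917) = Mul(Rational(16489, 52705), 73917) = Rational(1218817413, 52705)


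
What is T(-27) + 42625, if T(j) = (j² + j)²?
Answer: 535429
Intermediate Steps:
T(j) = (j + j²)²
T(-27) + 42625 = (-27)²*(1 - 27)² + 42625 = 729*(-26)² + 42625 = 729*676 + 42625 = 492804 + 42625 = 535429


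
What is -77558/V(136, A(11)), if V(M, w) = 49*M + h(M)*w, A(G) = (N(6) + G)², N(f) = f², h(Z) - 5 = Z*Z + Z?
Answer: -5966/3167369 ≈ -0.0018836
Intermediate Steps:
h(Z) = 5 + Z + Z² (h(Z) = 5 + (Z*Z + Z) = 5 + (Z² + Z) = 5 + (Z + Z²) = 5 + Z + Z²)
A(G) = (36 + G)² (A(G) = (6² + G)² = (36 + G)²)
V(M, w) = 49*M + w*(5 + M + M²) (V(M, w) = 49*M + (5 + M + M²)*w = 49*M + w*(5 + M + M²))
-77558/V(136, A(11)) = -77558/(49*136 + (36 + 11)²*(5 + 136 + 136²)) = -77558/(6664 + 47²*(5 + 136 + 18496)) = -77558/(6664 + 2209*18637) = -77558/(6664 + 41169133) = -77558/41175797 = -77558*1/41175797 = -5966/3167369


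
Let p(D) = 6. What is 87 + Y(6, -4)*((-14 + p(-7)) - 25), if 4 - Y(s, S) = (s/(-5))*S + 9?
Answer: 2052/5 ≈ 410.40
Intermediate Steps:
Y(s, S) = -5 + S*s/5 (Y(s, S) = 4 - ((s/(-5))*S + 9) = 4 - ((-s/5)*S + 9) = 4 - (-S*s/5 + 9) = 4 - (9 - S*s/5) = 4 + (-9 + S*s/5) = -5 + S*s/5)
87 + Y(6, -4)*((-14 + p(-7)) - 25) = 87 + (-5 + (1/5)*(-4)*6)*((-14 + 6) - 25) = 87 + (-5 - 24/5)*(-8 - 25) = 87 - 49/5*(-33) = 87 + 1617/5 = 2052/5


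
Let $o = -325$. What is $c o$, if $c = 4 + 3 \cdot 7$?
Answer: $-8125$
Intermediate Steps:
$c = 25$ ($c = 4 + 21 = 25$)
$c o = 25 \left(-325\right) = -8125$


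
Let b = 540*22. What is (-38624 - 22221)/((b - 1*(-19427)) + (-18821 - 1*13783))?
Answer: 60845/1297 ≈ 46.912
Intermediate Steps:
b = 11880
(-38624 - 22221)/((b - 1*(-19427)) + (-18821 - 1*13783)) = (-38624 - 22221)/((11880 - 1*(-19427)) + (-18821 - 1*13783)) = -60845/((11880 + 19427) + (-18821 - 13783)) = -60845/(31307 - 32604) = -60845/(-1297) = -60845*(-1/1297) = 60845/1297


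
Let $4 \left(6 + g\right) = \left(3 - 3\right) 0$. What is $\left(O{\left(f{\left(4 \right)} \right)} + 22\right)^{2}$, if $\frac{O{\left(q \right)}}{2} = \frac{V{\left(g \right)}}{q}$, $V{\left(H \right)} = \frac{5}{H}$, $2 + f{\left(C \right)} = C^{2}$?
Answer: $\frac{844561}{1764} \approx 478.78$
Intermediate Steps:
$f{\left(C \right)} = -2 + C^{2}$
$g = -6$ ($g = -6 + \frac{\left(3 - 3\right) 0}{4} = -6 + \frac{0 \cdot 0}{4} = -6 + \frac{1}{4} \cdot 0 = -6 + 0 = -6$)
$O{\left(q \right)} = - \frac{5}{3 q}$ ($O{\left(q \right)} = 2 \frac{5 \frac{1}{-6}}{q} = 2 \frac{5 \left(- \frac{1}{6}\right)}{q} = 2 \left(- \frac{5}{6 q}\right) = - \frac{5}{3 q}$)
$\left(O{\left(f{\left(4 \right)} \right)} + 22\right)^{2} = \left(- \frac{5}{3 \left(-2 + 4^{2}\right)} + 22\right)^{2} = \left(- \frac{5}{3 \left(-2 + 16\right)} + 22\right)^{2} = \left(- \frac{5}{3 \cdot 14} + 22\right)^{2} = \left(\left(- \frac{5}{3}\right) \frac{1}{14} + 22\right)^{2} = \left(- \frac{5}{42} + 22\right)^{2} = \left(\frac{919}{42}\right)^{2} = \frac{844561}{1764}$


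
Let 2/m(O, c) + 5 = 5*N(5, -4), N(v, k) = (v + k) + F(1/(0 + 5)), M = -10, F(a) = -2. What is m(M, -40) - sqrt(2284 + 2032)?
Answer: -1/5 - 2*sqrt(1079) ≈ -65.896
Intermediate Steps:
N(v, k) = -2 + k + v (N(v, k) = (v + k) - 2 = (k + v) - 2 = -2 + k + v)
m(O, c) = -1/5 (m(O, c) = 2/(-5 + 5*(-2 - 4 + 5)) = 2/(-5 + 5*(-1)) = 2/(-5 - 5) = 2/(-10) = 2*(-1/10) = -1/5)
m(M, -40) - sqrt(2284 + 2032) = -1/5 - sqrt(2284 + 2032) = -1/5 - sqrt(4316) = -1/5 - 2*sqrt(1079)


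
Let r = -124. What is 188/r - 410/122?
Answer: -9222/1891 ≈ -4.8768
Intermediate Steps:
188/r - 410/122 = 188/(-124) - 410/122 = 188*(-1/124) - 410*1/122 = -47/31 - 205/61 = -9222/1891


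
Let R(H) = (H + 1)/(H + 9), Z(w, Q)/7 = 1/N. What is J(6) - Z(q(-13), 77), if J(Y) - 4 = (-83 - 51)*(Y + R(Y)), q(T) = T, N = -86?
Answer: -1112563/1290 ≈ -862.45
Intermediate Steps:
Z(w, Q) = -7/86 (Z(w, Q) = 7/(-86) = 7*(-1/86) = -7/86)
R(H) = (1 + H)/(9 + H)
J(Y) = 4 - 134*Y - 134*(1 + Y)/(9 + Y) (J(Y) = 4 + (-83 - 51)*(Y + (1 + Y)/(9 + Y)) = 4 - 134*(Y + (1 + Y)/(9 + Y)) = 4 + (-134*Y - 134*(1 + Y)/(9 + Y)) = 4 - 134*Y - 134*(1 + Y)/(9 + Y))
J(6) - Z(q(-13), 77) = 2*(-49 - 668*6 - 67*6²)/(9 + 6) - 1*(-7/86) = 2*(-49 - 4008 - 67*36)/15 + 7/86 = 2*(1/15)*(-49 - 4008 - 2412) + 7/86 = 2*(1/15)*(-6469) + 7/86 = -12938/15 + 7/86 = -1112563/1290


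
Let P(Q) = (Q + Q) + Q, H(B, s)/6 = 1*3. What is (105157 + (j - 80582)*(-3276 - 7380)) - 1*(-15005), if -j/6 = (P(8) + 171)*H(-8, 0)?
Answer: 1083217314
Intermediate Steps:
H(B, s) = 18 (H(B, s) = 6*(1*3) = 6*3 = 18)
P(Q) = 3*Q (P(Q) = 2*Q + Q = 3*Q)
j = -21060 (j = -6*(3*8 + 171)*18 = -6*(24 + 171)*18 = -1170*18 = -6*3510 = -21060)
(105157 + (j - 80582)*(-3276 - 7380)) - 1*(-15005) = (105157 + (-21060 - 80582)*(-3276 - 7380)) - 1*(-15005) = (105157 - 101642*(-10656)) + 15005 = (105157 + 1083097152) + 15005 = 1083202309 + 15005 = 1083217314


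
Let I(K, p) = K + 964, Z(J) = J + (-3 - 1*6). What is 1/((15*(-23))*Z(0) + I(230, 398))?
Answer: 1/4299 ≈ 0.00023261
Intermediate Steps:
Z(J) = -9 + J (Z(J) = J + (-3 - 6) = J - 9 = -9 + J)
I(K, p) = 964 + K
1/((15*(-23))*Z(0) + I(230, 398)) = 1/((15*(-23))*(-9 + 0) + (964 + 230)) = 1/(-345*(-9) + 1194) = 1/(3105 + 1194) = 1/4299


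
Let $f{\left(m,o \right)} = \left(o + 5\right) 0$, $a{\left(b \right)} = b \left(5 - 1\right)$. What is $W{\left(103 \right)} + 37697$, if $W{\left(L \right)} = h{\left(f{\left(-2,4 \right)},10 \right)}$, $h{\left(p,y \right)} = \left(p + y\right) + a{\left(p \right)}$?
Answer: $37707$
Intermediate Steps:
$a{\left(b \right)} = 4 b$ ($a{\left(b \right)} = b 4 = 4 b$)
$f{\left(m,o \right)} = 0$ ($f{\left(m,o \right)} = \left(5 + o\right) 0 = 0$)
$h{\left(p,y \right)} = y + 5 p$ ($h{\left(p,y \right)} = \left(p + y\right) + 4 p = y + 5 p$)
$W{\left(L \right)} = 10$ ($W{\left(L \right)} = 10 + 5 \cdot 0 = 10 + 0 = 10$)
$W{\left(103 \right)} + 37697 = 10 + 37697 = 37707$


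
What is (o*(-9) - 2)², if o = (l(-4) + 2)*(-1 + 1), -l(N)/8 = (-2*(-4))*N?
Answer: 4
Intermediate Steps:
l(N) = -64*N (l(N) = -8*(-2*(-4))*N = -64*N)
o = 0 (o = (-64*(-4) + 2)*(-1 + 1) = (256 + 2)*0 = 258*0 = 0)
(o*(-9) - 2)² = (0*(-9) - 2)² = (0 - 2)² = (-2)² = 4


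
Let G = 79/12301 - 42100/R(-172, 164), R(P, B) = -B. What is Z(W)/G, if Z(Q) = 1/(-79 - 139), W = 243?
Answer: -504341/28224735552 ≈ -1.7869e-5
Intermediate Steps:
Z(Q) = -1/218 (Z(Q) = 1/(-218) = -1/218)
G = 129471264/504341 (G = 79/12301 - 42100/((-1*164)) = 79*(1/12301) - 42100/(-164) = 79/12301 - 42100*(-1/164) = 79/12301 + 10525/41 = 129471264/504341 ≈ 256.71)
Z(W)/G = -1/(218*129471264/504341) = -1/218*504341/129471264 = -504341/28224735552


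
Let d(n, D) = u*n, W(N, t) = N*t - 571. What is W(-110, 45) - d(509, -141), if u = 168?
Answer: -91033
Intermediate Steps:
W(N, t) = -571 + N*t
d(n, D) = 168*n
W(-110, 45) - d(509, -141) = (-571 - 110*45) - 168*509 = (-571 - 4950) - 1*85512 = -5521 - 85512 = -91033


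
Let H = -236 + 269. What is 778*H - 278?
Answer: 25396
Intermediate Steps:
H = 33
778*H - 278 = 778*33 - 278 = 25674 - 278 = 25396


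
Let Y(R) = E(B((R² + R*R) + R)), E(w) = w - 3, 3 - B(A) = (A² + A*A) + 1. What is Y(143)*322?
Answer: -1084730210886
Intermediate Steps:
B(A) = 2 - 2*A² (B(A) = 3 - ((A² + A*A) + 1) = 3 - ((A² + A²) + 1) = 3 - (2*A² + 1) = 3 - (1 + 2*A²) = 3 + (-1 - 2*A²) = 2 - 2*A²)
E(w) = -3 + w
Y(R) = -1 - 2*(R + 2*R²)² (Y(R) = -3 + (2 - 2*((R² + R*R) + R)²) = -3 + (2 - 2*((R² + R²) + R)²) = -3 + (2 - 2*(2*R² + R)²) = -3 + (2 - 2*(R + 2*R²)²) = -1 - 2*(R + 2*R²)²)
Y(143)*322 = (-1 - 2*143²*(1 + 2*143)²)*322 = (-1 - 2*20449*(1 + 286)²)*322 = (-1 - 2*20449*287²)*322 = (-1 - 2*20449*82369)*322 = (-1 - 3368727362)*322 = -3368727363*322 = -1084730210886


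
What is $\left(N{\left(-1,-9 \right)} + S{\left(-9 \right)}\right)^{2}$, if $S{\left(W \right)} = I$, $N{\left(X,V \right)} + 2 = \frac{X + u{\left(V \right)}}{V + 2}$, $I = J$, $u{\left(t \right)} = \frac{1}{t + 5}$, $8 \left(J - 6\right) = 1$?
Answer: $\frac{58081}{3136} \approx 18.521$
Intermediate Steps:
$J = \frac{49}{8}$ ($J = 6 + \frac{1}{8} \cdot 1 = 6 + \frac{1}{8} = \frac{49}{8} \approx 6.125$)
$u{\left(t \right)} = \frac{1}{5 + t}$
$I = \frac{49}{8} \approx 6.125$
$N{\left(X,V \right)} = -2 + \frac{X + \frac{1}{5 + V}}{2 + V}$ ($N{\left(X,V \right)} = -2 + \frac{X + \frac{1}{5 + V}}{V + 2} = -2 + \frac{X + \frac{1}{5 + V}}{2 + V}$)
$S{\left(W \right)} = \frac{49}{8}$
$\left(N{\left(-1,-9 \right)} + S{\left(-9 \right)}\right)^{2} = \left(\frac{1 - \left(5 - 9\right) \left(4 - -1 + 2 \left(-9\right)\right)}{\left(2 - 9\right) \left(5 - 9\right)} + \frac{49}{8}\right)^{2} = \left(\frac{1 - - 4 \left(4 + 1 - 18\right)}{\left(-7\right) \left(-4\right)} + \frac{49}{8}\right)^{2} = \left(\left(- \frac{1}{7}\right) \left(- \frac{1}{4}\right) \left(1 - \left(-4\right) \left(-13\right)\right) + \frac{49}{8}\right)^{2} = \left(\left(- \frac{1}{7}\right) \left(- \frac{1}{4}\right) \left(1 - 52\right) + \frac{49}{8}\right)^{2} = \left(\left(- \frac{1}{7}\right) \left(- \frac{1}{4}\right) \left(-51\right) + \frac{49}{8}\right)^{2} = \left(- \frac{51}{28} + \frac{49}{8}\right)^{2} = \left(\frac{241}{56}\right)^{2} = \frac{58081}{3136}$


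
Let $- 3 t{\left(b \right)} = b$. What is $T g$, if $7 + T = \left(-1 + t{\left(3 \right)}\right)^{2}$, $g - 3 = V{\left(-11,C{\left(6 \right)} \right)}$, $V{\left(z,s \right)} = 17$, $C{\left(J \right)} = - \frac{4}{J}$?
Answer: $-60$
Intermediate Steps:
$t{\left(b \right)} = - \frac{b}{3}$
$g = 20$ ($g = 3 + 17 = 20$)
$T = -3$ ($T = -7 + \left(-1 - 1\right)^{2} = -7 + \left(-2\right)^{2} = -7 + 4 = -3$)
$T g = \left(-3\right) 20 = -60$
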